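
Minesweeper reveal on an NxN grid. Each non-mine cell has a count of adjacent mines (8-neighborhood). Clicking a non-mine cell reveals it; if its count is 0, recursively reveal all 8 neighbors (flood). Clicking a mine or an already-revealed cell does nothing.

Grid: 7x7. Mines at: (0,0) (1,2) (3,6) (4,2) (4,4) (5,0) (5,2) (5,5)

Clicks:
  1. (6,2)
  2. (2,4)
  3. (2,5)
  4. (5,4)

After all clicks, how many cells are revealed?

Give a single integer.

Click 1 (6,2) count=1: revealed 1 new [(6,2)] -> total=1
Click 2 (2,4) count=0: revealed 15 new [(0,3) (0,4) (0,5) (0,6) (1,3) (1,4) (1,5) (1,6) (2,3) (2,4) (2,5) (2,6) (3,3) (3,4) (3,5)] -> total=16
Click 3 (2,5) count=1: revealed 0 new [(none)] -> total=16
Click 4 (5,4) count=2: revealed 1 new [(5,4)] -> total=17

Answer: 17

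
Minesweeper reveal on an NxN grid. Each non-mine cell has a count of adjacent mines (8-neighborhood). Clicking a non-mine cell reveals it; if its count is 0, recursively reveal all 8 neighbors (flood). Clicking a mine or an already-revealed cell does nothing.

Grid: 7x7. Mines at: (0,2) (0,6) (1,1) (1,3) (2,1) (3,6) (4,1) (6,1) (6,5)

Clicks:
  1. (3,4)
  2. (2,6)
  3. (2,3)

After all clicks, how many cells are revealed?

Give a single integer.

Answer: 20

Derivation:
Click 1 (3,4) count=0: revealed 19 new [(2,2) (2,3) (2,4) (2,5) (3,2) (3,3) (3,4) (3,5) (4,2) (4,3) (4,4) (4,5) (5,2) (5,3) (5,4) (5,5) (6,2) (6,3) (6,4)] -> total=19
Click 2 (2,6) count=1: revealed 1 new [(2,6)] -> total=20
Click 3 (2,3) count=1: revealed 0 new [(none)] -> total=20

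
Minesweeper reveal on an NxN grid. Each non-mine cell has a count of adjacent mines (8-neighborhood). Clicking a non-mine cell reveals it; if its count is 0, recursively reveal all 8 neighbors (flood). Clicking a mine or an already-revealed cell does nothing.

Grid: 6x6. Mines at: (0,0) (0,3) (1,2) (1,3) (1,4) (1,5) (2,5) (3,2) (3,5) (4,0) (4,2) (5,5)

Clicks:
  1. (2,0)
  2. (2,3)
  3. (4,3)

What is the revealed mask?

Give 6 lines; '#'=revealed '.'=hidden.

Answer: ......
##....
##.#..
##....
...#..
......

Derivation:
Click 1 (2,0) count=0: revealed 6 new [(1,0) (1,1) (2,0) (2,1) (3,0) (3,1)] -> total=6
Click 2 (2,3) count=4: revealed 1 new [(2,3)] -> total=7
Click 3 (4,3) count=2: revealed 1 new [(4,3)] -> total=8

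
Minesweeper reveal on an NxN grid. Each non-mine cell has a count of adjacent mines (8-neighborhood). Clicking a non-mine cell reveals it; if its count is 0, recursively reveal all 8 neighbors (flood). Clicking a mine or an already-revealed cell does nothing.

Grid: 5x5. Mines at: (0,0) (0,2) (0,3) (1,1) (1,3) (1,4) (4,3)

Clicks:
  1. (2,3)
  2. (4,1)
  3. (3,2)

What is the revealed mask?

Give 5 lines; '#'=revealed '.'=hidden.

Click 1 (2,3) count=2: revealed 1 new [(2,3)] -> total=1
Click 2 (4,1) count=0: revealed 9 new [(2,0) (2,1) (2,2) (3,0) (3,1) (3,2) (4,0) (4,1) (4,2)] -> total=10
Click 3 (3,2) count=1: revealed 0 new [(none)] -> total=10

Answer: .....
.....
####.
###..
###..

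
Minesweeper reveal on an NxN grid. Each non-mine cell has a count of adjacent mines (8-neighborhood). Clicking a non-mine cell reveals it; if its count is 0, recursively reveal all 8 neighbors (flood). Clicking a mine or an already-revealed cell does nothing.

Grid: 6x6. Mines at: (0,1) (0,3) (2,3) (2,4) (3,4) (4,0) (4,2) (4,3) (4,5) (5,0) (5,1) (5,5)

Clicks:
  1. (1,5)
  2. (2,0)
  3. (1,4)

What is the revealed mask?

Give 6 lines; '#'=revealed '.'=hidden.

Answer: ......
###.##
###...
###...
......
......

Derivation:
Click 1 (1,5) count=1: revealed 1 new [(1,5)] -> total=1
Click 2 (2,0) count=0: revealed 9 new [(1,0) (1,1) (1,2) (2,0) (2,1) (2,2) (3,0) (3,1) (3,2)] -> total=10
Click 3 (1,4) count=3: revealed 1 new [(1,4)] -> total=11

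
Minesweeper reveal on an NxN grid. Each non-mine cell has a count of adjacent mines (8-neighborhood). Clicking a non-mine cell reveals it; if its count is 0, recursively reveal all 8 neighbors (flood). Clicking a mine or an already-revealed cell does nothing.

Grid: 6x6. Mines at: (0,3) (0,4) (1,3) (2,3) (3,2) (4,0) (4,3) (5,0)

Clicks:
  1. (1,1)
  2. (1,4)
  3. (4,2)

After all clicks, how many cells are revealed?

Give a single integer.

Answer: 13

Derivation:
Click 1 (1,1) count=0: revealed 11 new [(0,0) (0,1) (0,2) (1,0) (1,1) (1,2) (2,0) (2,1) (2,2) (3,0) (3,1)] -> total=11
Click 2 (1,4) count=4: revealed 1 new [(1,4)] -> total=12
Click 3 (4,2) count=2: revealed 1 new [(4,2)] -> total=13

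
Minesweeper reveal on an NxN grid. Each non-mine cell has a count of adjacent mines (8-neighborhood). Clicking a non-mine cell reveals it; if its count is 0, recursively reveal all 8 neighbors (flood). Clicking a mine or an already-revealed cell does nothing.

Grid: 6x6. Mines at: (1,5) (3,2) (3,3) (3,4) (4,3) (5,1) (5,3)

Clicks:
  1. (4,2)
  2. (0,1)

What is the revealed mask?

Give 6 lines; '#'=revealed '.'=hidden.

Answer: #####.
#####.
#####.
##....
###...
......

Derivation:
Click 1 (4,2) count=5: revealed 1 new [(4,2)] -> total=1
Click 2 (0,1) count=0: revealed 19 new [(0,0) (0,1) (0,2) (0,3) (0,4) (1,0) (1,1) (1,2) (1,3) (1,4) (2,0) (2,1) (2,2) (2,3) (2,4) (3,0) (3,1) (4,0) (4,1)] -> total=20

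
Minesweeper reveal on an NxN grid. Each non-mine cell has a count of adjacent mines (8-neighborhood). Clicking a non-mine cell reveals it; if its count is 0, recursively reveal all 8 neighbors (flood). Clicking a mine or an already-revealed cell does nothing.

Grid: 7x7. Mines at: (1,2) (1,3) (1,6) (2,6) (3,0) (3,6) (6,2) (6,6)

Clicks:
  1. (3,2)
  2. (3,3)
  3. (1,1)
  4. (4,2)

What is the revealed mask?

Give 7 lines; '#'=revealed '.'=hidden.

Click 1 (3,2) count=0: revealed 23 new [(2,1) (2,2) (2,3) (2,4) (2,5) (3,1) (3,2) (3,3) (3,4) (3,5) (4,1) (4,2) (4,3) (4,4) (4,5) (5,1) (5,2) (5,3) (5,4) (5,5) (6,3) (6,4) (6,5)] -> total=23
Click 2 (3,3) count=0: revealed 0 new [(none)] -> total=23
Click 3 (1,1) count=1: revealed 1 new [(1,1)] -> total=24
Click 4 (4,2) count=0: revealed 0 new [(none)] -> total=24

Answer: .......
.#.....
.#####.
.#####.
.#####.
.#####.
...###.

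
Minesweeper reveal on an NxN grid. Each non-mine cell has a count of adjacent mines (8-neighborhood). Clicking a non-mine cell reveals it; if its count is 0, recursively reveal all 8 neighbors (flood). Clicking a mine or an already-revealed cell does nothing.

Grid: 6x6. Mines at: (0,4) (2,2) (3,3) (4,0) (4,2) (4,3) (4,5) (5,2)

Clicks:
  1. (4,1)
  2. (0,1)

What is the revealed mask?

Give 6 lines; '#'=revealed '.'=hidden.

Answer: ####..
####..
##....
##....
.#....
......

Derivation:
Click 1 (4,1) count=3: revealed 1 new [(4,1)] -> total=1
Click 2 (0,1) count=0: revealed 12 new [(0,0) (0,1) (0,2) (0,3) (1,0) (1,1) (1,2) (1,3) (2,0) (2,1) (3,0) (3,1)] -> total=13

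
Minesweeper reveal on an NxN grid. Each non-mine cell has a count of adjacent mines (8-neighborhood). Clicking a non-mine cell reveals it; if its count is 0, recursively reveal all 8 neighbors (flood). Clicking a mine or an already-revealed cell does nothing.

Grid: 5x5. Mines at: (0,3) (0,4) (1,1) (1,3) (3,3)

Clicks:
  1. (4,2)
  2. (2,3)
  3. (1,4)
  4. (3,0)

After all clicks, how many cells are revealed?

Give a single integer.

Answer: 11

Derivation:
Click 1 (4,2) count=1: revealed 1 new [(4,2)] -> total=1
Click 2 (2,3) count=2: revealed 1 new [(2,3)] -> total=2
Click 3 (1,4) count=3: revealed 1 new [(1,4)] -> total=3
Click 4 (3,0) count=0: revealed 8 new [(2,0) (2,1) (2,2) (3,0) (3,1) (3,2) (4,0) (4,1)] -> total=11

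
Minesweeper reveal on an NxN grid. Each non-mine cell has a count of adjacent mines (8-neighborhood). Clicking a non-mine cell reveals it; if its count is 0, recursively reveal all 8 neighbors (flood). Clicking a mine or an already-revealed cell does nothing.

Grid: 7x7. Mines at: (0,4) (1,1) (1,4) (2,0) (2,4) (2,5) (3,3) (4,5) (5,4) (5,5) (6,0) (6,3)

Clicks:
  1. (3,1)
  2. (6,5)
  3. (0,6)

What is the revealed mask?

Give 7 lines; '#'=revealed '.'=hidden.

Click 1 (3,1) count=1: revealed 1 new [(3,1)] -> total=1
Click 2 (6,5) count=2: revealed 1 new [(6,5)] -> total=2
Click 3 (0,6) count=0: revealed 4 new [(0,5) (0,6) (1,5) (1,6)] -> total=6

Answer: .....##
.....##
.......
.#.....
.......
.......
.....#.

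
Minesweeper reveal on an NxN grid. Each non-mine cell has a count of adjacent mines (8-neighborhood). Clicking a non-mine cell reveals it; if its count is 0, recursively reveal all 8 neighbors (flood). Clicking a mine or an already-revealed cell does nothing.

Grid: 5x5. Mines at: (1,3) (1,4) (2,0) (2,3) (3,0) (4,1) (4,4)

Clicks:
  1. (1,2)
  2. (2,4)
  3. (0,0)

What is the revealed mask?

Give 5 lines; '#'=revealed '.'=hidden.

Click 1 (1,2) count=2: revealed 1 new [(1,2)] -> total=1
Click 2 (2,4) count=3: revealed 1 new [(2,4)] -> total=2
Click 3 (0,0) count=0: revealed 5 new [(0,0) (0,1) (0,2) (1,0) (1,1)] -> total=7

Answer: ###..
###..
....#
.....
.....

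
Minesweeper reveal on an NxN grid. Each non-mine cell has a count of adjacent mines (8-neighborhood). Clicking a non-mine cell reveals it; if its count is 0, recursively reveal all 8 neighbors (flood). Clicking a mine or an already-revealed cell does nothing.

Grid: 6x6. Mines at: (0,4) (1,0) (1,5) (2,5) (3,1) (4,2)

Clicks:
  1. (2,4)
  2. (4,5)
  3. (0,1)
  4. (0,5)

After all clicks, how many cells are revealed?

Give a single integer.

Answer: 12

Derivation:
Click 1 (2,4) count=2: revealed 1 new [(2,4)] -> total=1
Click 2 (4,5) count=0: revealed 9 new [(3,3) (3,4) (3,5) (4,3) (4,4) (4,5) (5,3) (5,4) (5,5)] -> total=10
Click 3 (0,1) count=1: revealed 1 new [(0,1)] -> total=11
Click 4 (0,5) count=2: revealed 1 new [(0,5)] -> total=12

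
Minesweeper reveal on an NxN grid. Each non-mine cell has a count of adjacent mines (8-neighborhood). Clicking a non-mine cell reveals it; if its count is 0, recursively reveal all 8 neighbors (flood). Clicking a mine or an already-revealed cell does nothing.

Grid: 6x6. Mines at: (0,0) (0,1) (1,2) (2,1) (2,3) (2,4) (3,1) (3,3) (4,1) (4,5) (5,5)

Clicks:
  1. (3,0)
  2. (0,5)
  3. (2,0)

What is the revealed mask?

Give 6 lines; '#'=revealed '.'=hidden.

Click 1 (3,0) count=3: revealed 1 new [(3,0)] -> total=1
Click 2 (0,5) count=0: revealed 6 new [(0,3) (0,4) (0,5) (1,3) (1,4) (1,5)] -> total=7
Click 3 (2,0) count=2: revealed 1 new [(2,0)] -> total=8

Answer: ...###
...###
#.....
#.....
......
......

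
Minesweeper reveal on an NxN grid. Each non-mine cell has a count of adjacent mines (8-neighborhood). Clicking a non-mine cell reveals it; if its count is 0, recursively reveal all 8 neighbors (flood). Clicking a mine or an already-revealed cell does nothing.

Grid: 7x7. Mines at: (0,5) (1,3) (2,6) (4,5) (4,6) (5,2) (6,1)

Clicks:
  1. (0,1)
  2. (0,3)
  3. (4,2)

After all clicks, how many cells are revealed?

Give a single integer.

Click 1 (0,1) count=0: revealed 23 new [(0,0) (0,1) (0,2) (1,0) (1,1) (1,2) (2,0) (2,1) (2,2) (2,3) (2,4) (3,0) (3,1) (3,2) (3,3) (3,4) (4,0) (4,1) (4,2) (4,3) (4,4) (5,0) (5,1)] -> total=23
Click 2 (0,3) count=1: revealed 1 new [(0,3)] -> total=24
Click 3 (4,2) count=1: revealed 0 new [(none)] -> total=24

Answer: 24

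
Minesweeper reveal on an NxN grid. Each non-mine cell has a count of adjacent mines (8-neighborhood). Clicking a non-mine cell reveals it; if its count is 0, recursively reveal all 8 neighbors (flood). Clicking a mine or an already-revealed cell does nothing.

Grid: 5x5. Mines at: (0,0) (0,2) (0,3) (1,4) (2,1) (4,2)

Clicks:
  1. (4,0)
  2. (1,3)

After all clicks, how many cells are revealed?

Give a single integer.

Answer: 5

Derivation:
Click 1 (4,0) count=0: revealed 4 new [(3,0) (3,1) (4,0) (4,1)] -> total=4
Click 2 (1,3) count=3: revealed 1 new [(1,3)] -> total=5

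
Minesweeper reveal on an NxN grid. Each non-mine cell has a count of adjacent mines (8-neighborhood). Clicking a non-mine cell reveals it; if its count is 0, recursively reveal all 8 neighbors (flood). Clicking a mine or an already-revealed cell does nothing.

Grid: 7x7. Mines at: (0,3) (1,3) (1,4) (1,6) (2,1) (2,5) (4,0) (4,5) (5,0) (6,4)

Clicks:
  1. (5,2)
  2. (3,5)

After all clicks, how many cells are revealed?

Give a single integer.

Click 1 (5,2) count=0: revealed 18 new [(2,2) (2,3) (2,4) (3,1) (3,2) (3,3) (3,4) (4,1) (4,2) (4,3) (4,4) (5,1) (5,2) (5,3) (5,4) (6,1) (6,2) (6,3)] -> total=18
Click 2 (3,5) count=2: revealed 1 new [(3,5)] -> total=19

Answer: 19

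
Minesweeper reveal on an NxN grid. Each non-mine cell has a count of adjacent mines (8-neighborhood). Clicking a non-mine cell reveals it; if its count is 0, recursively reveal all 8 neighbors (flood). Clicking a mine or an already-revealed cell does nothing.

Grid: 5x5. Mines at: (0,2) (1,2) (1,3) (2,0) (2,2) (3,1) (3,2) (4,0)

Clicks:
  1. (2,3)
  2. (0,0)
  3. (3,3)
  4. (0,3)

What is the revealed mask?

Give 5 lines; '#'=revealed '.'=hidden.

Answer: ##.#.
##...
...#.
...#.
.....

Derivation:
Click 1 (2,3) count=4: revealed 1 new [(2,3)] -> total=1
Click 2 (0,0) count=0: revealed 4 new [(0,0) (0,1) (1,0) (1,1)] -> total=5
Click 3 (3,3) count=2: revealed 1 new [(3,3)] -> total=6
Click 4 (0,3) count=3: revealed 1 new [(0,3)] -> total=7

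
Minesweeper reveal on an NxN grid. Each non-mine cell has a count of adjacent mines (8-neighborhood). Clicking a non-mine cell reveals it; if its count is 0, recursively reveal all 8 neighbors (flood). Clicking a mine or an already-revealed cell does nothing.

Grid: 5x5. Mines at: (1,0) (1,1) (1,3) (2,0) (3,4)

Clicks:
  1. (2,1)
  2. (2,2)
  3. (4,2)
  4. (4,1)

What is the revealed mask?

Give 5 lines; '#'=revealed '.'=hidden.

Answer: .....
.....
.###.
####.
####.

Derivation:
Click 1 (2,1) count=3: revealed 1 new [(2,1)] -> total=1
Click 2 (2,2) count=2: revealed 1 new [(2,2)] -> total=2
Click 3 (4,2) count=0: revealed 9 new [(2,3) (3,0) (3,1) (3,2) (3,3) (4,0) (4,1) (4,2) (4,3)] -> total=11
Click 4 (4,1) count=0: revealed 0 new [(none)] -> total=11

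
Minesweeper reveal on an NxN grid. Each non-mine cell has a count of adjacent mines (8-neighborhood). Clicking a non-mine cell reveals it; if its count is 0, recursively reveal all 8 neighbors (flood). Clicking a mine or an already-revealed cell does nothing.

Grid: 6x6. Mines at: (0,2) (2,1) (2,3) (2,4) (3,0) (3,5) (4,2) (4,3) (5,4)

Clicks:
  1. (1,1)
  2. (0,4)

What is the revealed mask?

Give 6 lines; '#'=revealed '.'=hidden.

Click 1 (1,1) count=2: revealed 1 new [(1,1)] -> total=1
Click 2 (0,4) count=0: revealed 6 new [(0,3) (0,4) (0,5) (1,3) (1,4) (1,5)] -> total=7

Answer: ...###
.#.###
......
......
......
......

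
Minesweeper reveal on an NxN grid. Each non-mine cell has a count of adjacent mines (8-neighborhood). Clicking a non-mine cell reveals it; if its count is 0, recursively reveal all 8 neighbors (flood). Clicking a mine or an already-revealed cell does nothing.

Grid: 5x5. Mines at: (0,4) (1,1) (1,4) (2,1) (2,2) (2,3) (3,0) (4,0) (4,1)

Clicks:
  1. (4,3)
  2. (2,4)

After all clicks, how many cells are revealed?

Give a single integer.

Answer: 7

Derivation:
Click 1 (4,3) count=0: revealed 6 new [(3,2) (3,3) (3,4) (4,2) (4,3) (4,4)] -> total=6
Click 2 (2,4) count=2: revealed 1 new [(2,4)] -> total=7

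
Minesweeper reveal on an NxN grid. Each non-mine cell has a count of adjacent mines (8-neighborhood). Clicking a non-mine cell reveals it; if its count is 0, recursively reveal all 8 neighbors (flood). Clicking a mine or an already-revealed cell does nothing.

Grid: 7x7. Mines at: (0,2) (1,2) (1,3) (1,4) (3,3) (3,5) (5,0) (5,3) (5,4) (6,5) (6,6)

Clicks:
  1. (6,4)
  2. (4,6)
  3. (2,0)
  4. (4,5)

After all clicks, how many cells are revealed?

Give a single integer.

Click 1 (6,4) count=3: revealed 1 new [(6,4)] -> total=1
Click 2 (4,6) count=1: revealed 1 new [(4,6)] -> total=2
Click 3 (2,0) count=0: revealed 13 new [(0,0) (0,1) (1,0) (1,1) (2,0) (2,1) (2,2) (3,0) (3,1) (3,2) (4,0) (4,1) (4,2)] -> total=15
Click 4 (4,5) count=2: revealed 1 new [(4,5)] -> total=16

Answer: 16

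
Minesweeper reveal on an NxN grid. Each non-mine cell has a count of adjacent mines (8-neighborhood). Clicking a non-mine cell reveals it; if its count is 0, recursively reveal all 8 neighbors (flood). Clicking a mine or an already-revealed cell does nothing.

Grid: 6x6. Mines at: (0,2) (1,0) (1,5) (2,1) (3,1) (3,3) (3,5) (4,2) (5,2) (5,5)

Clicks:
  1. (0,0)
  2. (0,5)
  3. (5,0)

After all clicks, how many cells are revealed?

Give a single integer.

Click 1 (0,0) count=1: revealed 1 new [(0,0)] -> total=1
Click 2 (0,5) count=1: revealed 1 new [(0,5)] -> total=2
Click 3 (5,0) count=0: revealed 4 new [(4,0) (4,1) (5,0) (5,1)] -> total=6

Answer: 6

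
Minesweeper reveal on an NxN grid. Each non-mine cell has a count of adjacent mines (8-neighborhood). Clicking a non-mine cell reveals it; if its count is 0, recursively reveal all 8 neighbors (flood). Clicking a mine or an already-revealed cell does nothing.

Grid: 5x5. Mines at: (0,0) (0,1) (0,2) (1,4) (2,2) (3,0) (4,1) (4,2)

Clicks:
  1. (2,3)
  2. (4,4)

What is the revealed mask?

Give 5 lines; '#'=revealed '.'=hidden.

Answer: .....
.....
...##
...##
...##

Derivation:
Click 1 (2,3) count=2: revealed 1 new [(2,3)] -> total=1
Click 2 (4,4) count=0: revealed 5 new [(2,4) (3,3) (3,4) (4,3) (4,4)] -> total=6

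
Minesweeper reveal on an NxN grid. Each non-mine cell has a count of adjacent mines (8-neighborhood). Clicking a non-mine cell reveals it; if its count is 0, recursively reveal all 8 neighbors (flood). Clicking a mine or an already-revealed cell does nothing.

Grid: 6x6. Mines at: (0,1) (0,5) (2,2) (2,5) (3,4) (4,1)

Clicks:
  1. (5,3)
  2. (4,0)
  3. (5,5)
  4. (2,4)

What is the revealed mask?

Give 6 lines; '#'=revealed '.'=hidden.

Click 1 (5,3) count=0: revealed 8 new [(4,2) (4,3) (4,4) (4,5) (5,2) (5,3) (5,4) (5,5)] -> total=8
Click 2 (4,0) count=1: revealed 1 new [(4,0)] -> total=9
Click 3 (5,5) count=0: revealed 0 new [(none)] -> total=9
Click 4 (2,4) count=2: revealed 1 new [(2,4)] -> total=10

Answer: ......
......
....#.
......
#.####
..####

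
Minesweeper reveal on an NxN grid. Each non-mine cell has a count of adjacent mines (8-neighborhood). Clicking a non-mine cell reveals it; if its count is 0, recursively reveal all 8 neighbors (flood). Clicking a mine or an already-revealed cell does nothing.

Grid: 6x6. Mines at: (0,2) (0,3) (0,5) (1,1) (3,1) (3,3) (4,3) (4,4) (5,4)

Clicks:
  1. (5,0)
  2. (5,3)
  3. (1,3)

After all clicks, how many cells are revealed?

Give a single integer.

Click 1 (5,0) count=0: revealed 6 new [(4,0) (4,1) (4,2) (5,0) (5,1) (5,2)] -> total=6
Click 2 (5,3) count=3: revealed 1 new [(5,3)] -> total=7
Click 3 (1,3) count=2: revealed 1 new [(1,3)] -> total=8

Answer: 8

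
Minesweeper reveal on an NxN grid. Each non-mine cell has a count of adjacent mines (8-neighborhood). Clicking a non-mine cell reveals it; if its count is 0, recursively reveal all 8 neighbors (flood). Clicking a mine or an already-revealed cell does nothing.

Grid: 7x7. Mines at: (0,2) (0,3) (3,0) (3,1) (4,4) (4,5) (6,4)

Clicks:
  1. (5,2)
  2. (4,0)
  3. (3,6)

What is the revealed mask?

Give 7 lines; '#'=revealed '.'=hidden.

Answer: .......
.......
.......
......#
####...
####...
####...

Derivation:
Click 1 (5,2) count=0: revealed 12 new [(4,0) (4,1) (4,2) (4,3) (5,0) (5,1) (5,2) (5,3) (6,0) (6,1) (6,2) (6,3)] -> total=12
Click 2 (4,0) count=2: revealed 0 new [(none)] -> total=12
Click 3 (3,6) count=1: revealed 1 new [(3,6)] -> total=13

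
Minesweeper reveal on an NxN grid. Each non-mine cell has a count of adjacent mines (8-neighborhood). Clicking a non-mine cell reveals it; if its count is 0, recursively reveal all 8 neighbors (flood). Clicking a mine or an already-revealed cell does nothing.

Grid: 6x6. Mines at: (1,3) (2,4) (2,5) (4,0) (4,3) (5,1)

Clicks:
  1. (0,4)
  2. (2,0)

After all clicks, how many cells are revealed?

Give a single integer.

Click 1 (0,4) count=1: revealed 1 new [(0,4)] -> total=1
Click 2 (2,0) count=0: revealed 12 new [(0,0) (0,1) (0,2) (1,0) (1,1) (1,2) (2,0) (2,1) (2,2) (3,0) (3,1) (3,2)] -> total=13

Answer: 13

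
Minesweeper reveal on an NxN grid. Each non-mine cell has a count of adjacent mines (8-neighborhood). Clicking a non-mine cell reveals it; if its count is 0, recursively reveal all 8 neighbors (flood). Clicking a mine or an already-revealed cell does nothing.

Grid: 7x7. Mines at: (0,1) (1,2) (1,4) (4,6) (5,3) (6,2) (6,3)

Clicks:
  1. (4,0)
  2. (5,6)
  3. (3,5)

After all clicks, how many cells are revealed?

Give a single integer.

Click 1 (4,0) count=0: revealed 25 new [(1,0) (1,1) (2,0) (2,1) (2,2) (2,3) (2,4) (2,5) (3,0) (3,1) (3,2) (3,3) (3,4) (3,5) (4,0) (4,1) (4,2) (4,3) (4,4) (4,5) (5,0) (5,1) (5,2) (6,0) (6,1)] -> total=25
Click 2 (5,6) count=1: revealed 1 new [(5,6)] -> total=26
Click 3 (3,5) count=1: revealed 0 new [(none)] -> total=26

Answer: 26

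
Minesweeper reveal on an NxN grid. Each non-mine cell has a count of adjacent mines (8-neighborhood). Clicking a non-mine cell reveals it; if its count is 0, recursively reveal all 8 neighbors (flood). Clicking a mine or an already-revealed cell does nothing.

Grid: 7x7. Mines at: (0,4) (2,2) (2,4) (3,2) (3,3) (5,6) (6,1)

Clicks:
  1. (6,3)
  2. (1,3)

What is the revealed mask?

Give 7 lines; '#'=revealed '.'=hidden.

Answer: .......
...#...
.......
.......
..####.
..####.
..####.

Derivation:
Click 1 (6,3) count=0: revealed 12 new [(4,2) (4,3) (4,4) (4,5) (5,2) (5,3) (5,4) (5,5) (6,2) (6,3) (6,4) (6,5)] -> total=12
Click 2 (1,3) count=3: revealed 1 new [(1,3)] -> total=13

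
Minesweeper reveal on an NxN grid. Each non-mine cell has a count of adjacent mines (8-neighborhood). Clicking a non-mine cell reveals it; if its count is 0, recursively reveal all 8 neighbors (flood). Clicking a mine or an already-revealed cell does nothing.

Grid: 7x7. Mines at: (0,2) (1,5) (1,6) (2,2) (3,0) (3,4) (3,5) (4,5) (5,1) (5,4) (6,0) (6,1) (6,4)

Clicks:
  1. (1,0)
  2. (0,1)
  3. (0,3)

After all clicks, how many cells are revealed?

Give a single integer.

Answer: 7

Derivation:
Click 1 (1,0) count=0: revealed 6 new [(0,0) (0,1) (1,0) (1,1) (2,0) (2,1)] -> total=6
Click 2 (0,1) count=1: revealed 0 new [(none)] -> total=6
Click 3 (0,3) count=1: revealed 1 new [(0,3)] -> total=7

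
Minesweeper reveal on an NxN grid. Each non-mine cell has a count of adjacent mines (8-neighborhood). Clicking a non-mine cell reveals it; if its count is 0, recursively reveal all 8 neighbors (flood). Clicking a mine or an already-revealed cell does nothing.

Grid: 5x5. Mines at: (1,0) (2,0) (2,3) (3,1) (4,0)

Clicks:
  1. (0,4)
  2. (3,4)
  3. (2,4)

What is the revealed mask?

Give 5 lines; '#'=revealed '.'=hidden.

Answer: .####
.####
....#
....#
.....

Derivation:
Click 1 (0,4) count=0: revealed 8 new [(0,1) (0,2) (0,3) (0,4) (1,1) (1,2) (1,3) (1,4)] -> total=8
Click 2 (3,4) count=1: revealed 1 new [(3,4)] -> total=9
Click 3 (2,4) count=1: revealed 1 new [(2,4)] -> total=10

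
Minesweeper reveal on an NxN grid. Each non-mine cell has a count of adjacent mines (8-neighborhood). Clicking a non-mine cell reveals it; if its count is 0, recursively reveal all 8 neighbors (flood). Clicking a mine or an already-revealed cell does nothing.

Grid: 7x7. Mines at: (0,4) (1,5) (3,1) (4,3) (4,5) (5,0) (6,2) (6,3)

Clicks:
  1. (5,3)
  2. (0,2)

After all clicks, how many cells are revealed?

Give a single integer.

Answer: 18

Derivation:
Click 1 (5,3) count=3: revealed 1 new [(5,3)] -> total=1
Click 2 (0,2) count=0: revealed 17 new [(0,0) (0,1) (0,2) (0,3) (1,0) (1,1) (1,2) (1,3) (1,4) (2,0) (2,1) (2,2) (2,3) (2,4) (3,2) (3,3) (3,4)] -> total=18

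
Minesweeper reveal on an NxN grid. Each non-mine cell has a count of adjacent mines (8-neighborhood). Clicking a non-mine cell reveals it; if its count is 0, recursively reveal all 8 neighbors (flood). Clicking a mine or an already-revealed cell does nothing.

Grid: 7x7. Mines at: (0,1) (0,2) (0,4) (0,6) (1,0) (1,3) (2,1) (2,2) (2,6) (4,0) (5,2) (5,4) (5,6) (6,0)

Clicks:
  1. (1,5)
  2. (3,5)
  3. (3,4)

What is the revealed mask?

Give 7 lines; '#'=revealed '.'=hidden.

Click 1 (1,5) count=3: revealed 1 new [(1,5)] -> total=1
Click 2 (3,5) count=1: revealed 1 new [(3,5)] -> total=2
Click 3 (3,4) count=0: revealed 8 new [(2,3) (2,4) (2,5) (3,3) (3,4) (4,3) (4,4) (4,5)] -> total=10

Answer: .......
.....#.
...###.
...###.
...###.
.......
.......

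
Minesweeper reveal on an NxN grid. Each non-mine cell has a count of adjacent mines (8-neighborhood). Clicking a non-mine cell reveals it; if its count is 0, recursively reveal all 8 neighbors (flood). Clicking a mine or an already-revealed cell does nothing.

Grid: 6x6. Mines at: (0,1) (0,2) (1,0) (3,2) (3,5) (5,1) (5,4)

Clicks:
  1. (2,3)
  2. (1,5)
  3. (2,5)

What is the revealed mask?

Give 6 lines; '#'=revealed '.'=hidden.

Answer: ...###
...###
...###
......
......
......

Derivation:
Click 1 (2,3) count=1: revealed 1 new [(2,3)] -> total=1
Click 2 (1,5) count=0: revealed 8 new [(0,3) (0,4) (0,5) (1,3) (1,4) (1,5) (2,4) (2,5)] -> total=9
Click 3 (2,5) count=1: revealed 0 new [(none)] -> total=9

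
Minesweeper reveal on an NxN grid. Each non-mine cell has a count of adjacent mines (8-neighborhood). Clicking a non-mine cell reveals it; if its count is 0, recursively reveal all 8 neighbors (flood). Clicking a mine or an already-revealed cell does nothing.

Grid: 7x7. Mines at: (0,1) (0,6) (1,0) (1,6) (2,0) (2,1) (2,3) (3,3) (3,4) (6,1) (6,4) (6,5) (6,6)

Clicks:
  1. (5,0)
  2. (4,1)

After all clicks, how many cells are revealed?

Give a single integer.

Answer: 9

Derivation:
Click 1 (5,0) count=1: revealed 1 new [(5,0)] -> total=1
Click 2 (4,1) count=0: revealed 8 new [(3,0) (3,1) (3,2) (4,0) (4,1) (4,2) (5,1) (5,2)] -> total=9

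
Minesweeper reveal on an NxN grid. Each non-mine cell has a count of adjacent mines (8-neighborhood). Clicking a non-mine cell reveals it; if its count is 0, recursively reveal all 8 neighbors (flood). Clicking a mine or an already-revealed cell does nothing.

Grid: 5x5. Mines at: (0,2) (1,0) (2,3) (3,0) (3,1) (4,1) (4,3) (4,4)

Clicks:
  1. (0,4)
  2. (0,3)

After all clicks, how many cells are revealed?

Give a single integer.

Answer: 4

Derivation:
Click 1 (0,4) count=0: revealed 4 new [(0,3) (0,4) (1,3) (1,4)] -> total=4
Click 2 (0,3) count=1: revealed 0 new [(none)] -> total=4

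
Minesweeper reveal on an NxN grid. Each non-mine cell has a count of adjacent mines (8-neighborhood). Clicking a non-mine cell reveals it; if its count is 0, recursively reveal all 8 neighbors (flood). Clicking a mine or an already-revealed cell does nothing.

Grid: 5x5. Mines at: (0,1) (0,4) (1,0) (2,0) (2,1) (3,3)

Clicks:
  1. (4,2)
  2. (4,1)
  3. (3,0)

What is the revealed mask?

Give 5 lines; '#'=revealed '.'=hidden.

Click 1 (4,2) count=1: revealed 1 new [(4,2)] -> total=1
Click 2 (4,1) count=0: revealed 5 new [(3,0) (3,1) (3,2) (4,0) (4,1)] -> total=6
Click 3 (3,0) count=2: revealed 0 new [(none)] -> total=6

Answer: .....
.....
.....
###..
###..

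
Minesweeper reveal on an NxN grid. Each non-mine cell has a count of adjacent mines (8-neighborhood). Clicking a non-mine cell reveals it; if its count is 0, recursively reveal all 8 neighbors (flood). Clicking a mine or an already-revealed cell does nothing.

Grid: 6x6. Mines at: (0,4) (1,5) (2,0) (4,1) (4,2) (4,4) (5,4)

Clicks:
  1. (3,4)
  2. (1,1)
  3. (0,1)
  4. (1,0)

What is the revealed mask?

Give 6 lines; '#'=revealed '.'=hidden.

Answer: ####..
#####.
.####.
.####.
......
......

Derivation:
Click 1 (3,4) count=1: revealed 1 new [(3,4)] -> total=1
Click 2 (1,1) count=1: revealed 1 new [(1,1)] -> total=2
Click 3 (0,1) count=0: revealed 15 new [(0,0) (0,1) (0,2) (0,3) (1,0) (1,2) (1,3) (1,4) (2,1) (2,2) (2,3) (2,4) (3,1) (3,2) (3,3)] -> total=17
Click 4 (1,0) count=1: revealed 0 new [(none)] -> total=17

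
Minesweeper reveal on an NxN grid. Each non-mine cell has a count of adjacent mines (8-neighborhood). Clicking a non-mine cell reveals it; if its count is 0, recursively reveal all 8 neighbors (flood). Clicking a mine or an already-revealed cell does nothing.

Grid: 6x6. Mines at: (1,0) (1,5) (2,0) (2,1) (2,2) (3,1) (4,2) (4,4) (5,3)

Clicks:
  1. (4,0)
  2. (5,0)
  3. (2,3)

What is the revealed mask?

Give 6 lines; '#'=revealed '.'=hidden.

Click 1 (4,0) count=1: revealed 1 new [(4,0)] -> total=1
Click 2 (5,0) count=0: revealed 3 new [(4,1) (5,0) (5,1)] -> total=4
Click 3 (2,3) count=1: revealed 1 new [(2,3)] -> total=5

Answer: ......
......
...#..
......
##....
##....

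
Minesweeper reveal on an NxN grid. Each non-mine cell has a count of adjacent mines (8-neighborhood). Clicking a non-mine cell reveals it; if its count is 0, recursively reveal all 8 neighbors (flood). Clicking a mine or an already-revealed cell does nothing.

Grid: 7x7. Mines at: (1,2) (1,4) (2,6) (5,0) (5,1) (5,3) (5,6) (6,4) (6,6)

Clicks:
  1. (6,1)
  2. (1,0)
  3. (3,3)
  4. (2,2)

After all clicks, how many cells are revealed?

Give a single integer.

Click 1 (6,1) count=2: revealed 1 new [(6,1)] -> total=1
Click 2 (1,0) count=0: revealed 22 new [(0,0) (0,1) (1,0) (1,1) (2,0) (2,1) (2,2) (2,3) (2,4) (2,5) (3,0) (3,1) (3,2) (3,3) (3,4) (3,5) (4,0) (4,1) (4,2) (4,3) (4,4) (4,5)] -> total=23
Click 3 (3,3) count=0: revealed 0 new [(none)] -> total=23
Click 4 (2,2) count=1: revealed 0 new [(none)] -> total=23

Answer: 23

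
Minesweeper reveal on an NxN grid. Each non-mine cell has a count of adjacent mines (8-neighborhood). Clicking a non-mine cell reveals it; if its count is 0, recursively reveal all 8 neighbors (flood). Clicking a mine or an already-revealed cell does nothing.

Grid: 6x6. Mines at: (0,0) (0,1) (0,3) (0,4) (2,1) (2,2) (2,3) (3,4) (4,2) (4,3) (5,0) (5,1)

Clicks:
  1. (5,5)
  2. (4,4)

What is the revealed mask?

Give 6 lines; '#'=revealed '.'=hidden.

Answer: ......
......
......
......
....##
....##

Derivation:
Click 1 (5,5) count=0: revealed 4 new [(4,4) (4,5) (5,4) (5,5)] -> total=4
Click 2 (4,4) count=2: revealed 0 new [(none)] -> total=4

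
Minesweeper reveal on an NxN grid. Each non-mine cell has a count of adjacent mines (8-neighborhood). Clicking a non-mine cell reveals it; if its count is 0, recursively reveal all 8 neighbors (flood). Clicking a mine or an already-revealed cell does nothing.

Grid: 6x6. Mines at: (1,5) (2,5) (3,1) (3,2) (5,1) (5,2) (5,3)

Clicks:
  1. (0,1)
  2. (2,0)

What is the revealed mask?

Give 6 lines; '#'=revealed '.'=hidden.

Click 1 (0,1) count=0: revealed 15 new [(0,0) (0,1) (0,2) (0,3) (0,4) (1,0) (1,1) (1,2) (1,3) (1,4) (2,0) (2,1) (2,2) (2,3) (2,4)] -> total=15
Click 2 (2,0) count=1: revealed 0 new [(none)] -> total=15

Answer: #####.
#####.
#####.
......
......
......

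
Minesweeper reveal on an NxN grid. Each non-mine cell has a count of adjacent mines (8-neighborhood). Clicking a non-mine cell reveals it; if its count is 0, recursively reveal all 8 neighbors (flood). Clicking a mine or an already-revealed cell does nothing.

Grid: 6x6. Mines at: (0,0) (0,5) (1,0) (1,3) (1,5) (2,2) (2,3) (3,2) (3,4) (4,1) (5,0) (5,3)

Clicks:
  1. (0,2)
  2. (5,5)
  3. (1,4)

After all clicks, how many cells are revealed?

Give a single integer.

Click 1 (0,2) count=1: revealed 1 new [(0,2)] -> total=1
Click 2 (5,5) count=0: revealed 4 new [(4,4) (4,5) (5,4) (5,5)] -> total=5
Click 3 (1,4) count=4: revealed 1 new [(1,4)] -> total=6

Answer: 6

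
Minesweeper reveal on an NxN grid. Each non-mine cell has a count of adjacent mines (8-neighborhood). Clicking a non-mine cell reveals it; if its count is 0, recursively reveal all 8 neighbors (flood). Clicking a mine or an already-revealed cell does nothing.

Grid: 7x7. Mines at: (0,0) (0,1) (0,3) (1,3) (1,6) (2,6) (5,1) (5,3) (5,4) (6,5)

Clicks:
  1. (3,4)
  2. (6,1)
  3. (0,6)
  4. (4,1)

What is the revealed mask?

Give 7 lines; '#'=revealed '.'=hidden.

Answer: ......#
###....
######.
######.
######.
.......
.#.....

Derivation:
Click 1 (3,4) count=0: revealed 21 new [(1,0) (1,1) (1,2) (2,0) (2,1) (2,2) (2,3) (2,4) (2,5) (3,0) (3,1) (3,2) (3,3) (3,4) (3,5) (4,0) (4,1) (4,2) (4,3) (4,4) (4,5)] -> total=21
Click 2 (6,1) count=1: revealed 1 new [(6,1)] -> total=22
Click 3 (0,6) count=1: revealed 1 new [(0,6)] -> total=23
Click 4 (4,1) count=1: revealed 0 new [(none)] -> total=23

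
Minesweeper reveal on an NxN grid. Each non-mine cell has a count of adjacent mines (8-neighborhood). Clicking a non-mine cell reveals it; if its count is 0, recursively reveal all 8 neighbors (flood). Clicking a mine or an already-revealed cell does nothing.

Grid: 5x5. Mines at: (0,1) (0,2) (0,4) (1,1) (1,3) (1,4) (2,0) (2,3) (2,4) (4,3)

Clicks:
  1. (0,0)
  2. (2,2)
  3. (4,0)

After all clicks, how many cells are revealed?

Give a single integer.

Click 1 (0,0) count=2: revealed 1 new [(0,0)] -> total=1
Click 2 (2,2) count=3: revealed 1 new [(2,2)] -> total=2
Click 3 (4,0) count=0: revealed 6 new [(3,0) (3,1) (3,2) (4,0) (4,1) (4,2)] -> total=8

Answer: 8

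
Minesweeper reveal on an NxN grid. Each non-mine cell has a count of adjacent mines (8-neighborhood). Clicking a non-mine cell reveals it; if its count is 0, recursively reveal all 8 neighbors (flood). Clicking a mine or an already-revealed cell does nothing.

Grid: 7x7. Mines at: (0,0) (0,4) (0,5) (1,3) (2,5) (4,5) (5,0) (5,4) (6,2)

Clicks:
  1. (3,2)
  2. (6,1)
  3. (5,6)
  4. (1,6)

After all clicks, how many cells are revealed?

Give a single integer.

Answer: 24

Derivation:
Click 1 (3,2) count=0: revealed 21 new [(1,0) (1,1) (1,2) (2,0) (2,1) (2,2) (2,3) (2,4) (3,0) (3,1) (3,2) (3,3) (3,4) (4,0) (4,1) (4,2) (4,3) (4,4) (5,1) (5,2) (5,3)] -> total=21
Click 2 (6,1) count=2: revealed 1 new [(6,1)] -> total=22
Click 3 (5,6) count=1: revealed 1 new [(5,6)] -> total=23
Click 4 (1,6) count=2: revealed 1 new [(1,6)] -> total=24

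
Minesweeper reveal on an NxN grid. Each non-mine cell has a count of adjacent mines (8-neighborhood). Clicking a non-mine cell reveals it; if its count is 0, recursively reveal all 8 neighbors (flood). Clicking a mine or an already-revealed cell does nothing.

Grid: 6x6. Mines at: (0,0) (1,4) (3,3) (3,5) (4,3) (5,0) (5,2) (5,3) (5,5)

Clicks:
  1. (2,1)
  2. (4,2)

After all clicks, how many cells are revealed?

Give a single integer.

Click 1 (2,1) count=0: revealed 17 new [(0,1) (0,2) (0,3) (1,0) (1,1) (1,2) (1,3) (2,0) (2,1) (2,2) (2,3) (3,0) (3,1) (3,2) (4,0) (4,1) (4,2)] -> total=17
Click 2 (4,2) count=4: revealed 0 new [(none)] -> total=17

Answer: 17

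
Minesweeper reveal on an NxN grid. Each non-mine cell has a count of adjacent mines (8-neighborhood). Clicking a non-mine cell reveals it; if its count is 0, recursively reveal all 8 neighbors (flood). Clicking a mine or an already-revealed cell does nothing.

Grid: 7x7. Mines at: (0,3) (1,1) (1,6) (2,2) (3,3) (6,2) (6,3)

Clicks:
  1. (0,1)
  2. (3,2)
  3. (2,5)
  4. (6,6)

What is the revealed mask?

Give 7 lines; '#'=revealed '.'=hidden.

Click 1 (0,1) count=1: revealed 1 new [(0,1)] -> total=1
Click 2 (3,2) count=2: revealed 1 new [(3,2)] -> total=2
Click 3 (2,5) count=1: revealed 1 new [(2,5)] -> total=3
Click 4 (6,6) count=0: revealed 14 new [(2,4) (2,6) (3,4) (3,5) (3,6) (4,4) (4,5) (4,6) (5,4) (5,5) (5,6) (6,4) (6,5) (6,6)] -> total=17

Answer: .#.....
.......
....###
..#.###
....###
....###
....###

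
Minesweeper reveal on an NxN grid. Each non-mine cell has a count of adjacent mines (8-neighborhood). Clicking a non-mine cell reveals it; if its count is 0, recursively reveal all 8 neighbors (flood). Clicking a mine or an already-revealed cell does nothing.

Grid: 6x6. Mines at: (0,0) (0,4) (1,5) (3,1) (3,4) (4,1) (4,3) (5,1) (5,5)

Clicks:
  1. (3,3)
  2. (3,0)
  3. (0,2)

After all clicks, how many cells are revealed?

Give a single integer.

Click 1 (3,3) count=2: revealed 1 new [(3,3)] -> total=1
Click 2 (3,0) count=2: revealed 1 new [(3,0)] -> total=2
Click 3 (0,2) count=0: revealed 9 new [(0,1) (0,2) (0,3) (1,1) (1,2) (1,3) (2,1) (2,2) (2,3)] -> total=11

Answer: 11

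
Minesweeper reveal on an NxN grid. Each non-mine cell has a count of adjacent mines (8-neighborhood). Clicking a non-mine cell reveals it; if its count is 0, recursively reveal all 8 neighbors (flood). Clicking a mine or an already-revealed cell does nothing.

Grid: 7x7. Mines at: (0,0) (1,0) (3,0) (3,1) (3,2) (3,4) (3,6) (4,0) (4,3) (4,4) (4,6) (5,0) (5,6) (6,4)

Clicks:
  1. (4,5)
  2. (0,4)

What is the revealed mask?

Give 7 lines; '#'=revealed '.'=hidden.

Click 1 (4,5) count=5: revealed 1 new [(4,5)] -> total=1
Click 2 (0,4) count=0: revealed 18 new [(0,1) (0,2) (0,3) (0,4) (0,5) (0,6) (1,1) (1,2) (1,3) (1,4) (1,5) (1,6) (2,1) (2,2) (2,3) (2,4) (2,5) (2,6)] -> total=19

Answer: .######
.######
.######
.......
.....#.
.......
.......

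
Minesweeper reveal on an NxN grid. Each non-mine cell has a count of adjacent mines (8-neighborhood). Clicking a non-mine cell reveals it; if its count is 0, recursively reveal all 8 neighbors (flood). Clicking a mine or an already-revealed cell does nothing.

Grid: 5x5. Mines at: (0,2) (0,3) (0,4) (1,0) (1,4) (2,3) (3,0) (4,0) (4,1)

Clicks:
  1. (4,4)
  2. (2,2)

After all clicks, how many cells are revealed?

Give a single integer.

Answer: 7

Derivation:
Click 1 (4,4) count=0: revealed 6 new [(3,2) (3,3) (3,4) (4,2) (4,3) (4,4)] -> total=6
Click 2 (2,2) count=1: revealed 1 new [(2,2)] -> total=7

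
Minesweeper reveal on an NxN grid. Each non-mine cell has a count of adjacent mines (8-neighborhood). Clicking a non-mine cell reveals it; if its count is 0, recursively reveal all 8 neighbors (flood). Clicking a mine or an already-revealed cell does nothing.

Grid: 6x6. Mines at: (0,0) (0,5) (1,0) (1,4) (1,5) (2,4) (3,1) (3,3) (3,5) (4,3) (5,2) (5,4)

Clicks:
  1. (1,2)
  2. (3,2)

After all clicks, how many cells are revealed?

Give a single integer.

Click 1 (1,2) count=0: revealed 9 new [(0,1) (0,2) (0,3) (1,1) (1,2) (1,3) (2,1) (2,2) (2,3)] -> total=9
Click 2 (3,2) count=3: revealed 1 new [(3,2)] -> total=10

Answer: 10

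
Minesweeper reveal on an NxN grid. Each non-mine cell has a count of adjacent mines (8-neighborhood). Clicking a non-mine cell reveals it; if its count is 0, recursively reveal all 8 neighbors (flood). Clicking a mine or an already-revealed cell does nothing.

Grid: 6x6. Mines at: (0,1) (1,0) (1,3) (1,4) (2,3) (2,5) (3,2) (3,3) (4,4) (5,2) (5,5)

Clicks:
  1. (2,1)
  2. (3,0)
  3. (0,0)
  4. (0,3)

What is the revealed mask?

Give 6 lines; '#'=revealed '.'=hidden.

Answer: #..#..
......
##....
##....
##....
##....

Derivation:
Click 1 (2,1) count=2: revealed 1 new [(2,1)] -> total=1
Click 2 (3,0) count=0: revealed 7 new [(2,0) (3,0) (3,1) (4,0) (4,1) (5,0) (5,1)] -> total=8
Click 3 (0,0) count=2: revealed 1 new [(0,0)] -> total=9
Click 4 (0,3) count=2: revealed 1 new [(0,3)] -> total=10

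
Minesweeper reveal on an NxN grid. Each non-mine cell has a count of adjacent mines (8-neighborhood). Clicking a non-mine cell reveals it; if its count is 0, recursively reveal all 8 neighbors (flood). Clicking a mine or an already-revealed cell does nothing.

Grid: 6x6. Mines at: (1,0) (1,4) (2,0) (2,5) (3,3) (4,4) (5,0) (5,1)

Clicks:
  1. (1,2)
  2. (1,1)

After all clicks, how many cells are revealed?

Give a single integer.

Answer: 9

Derivation:
Click 1 (1,2) count=0: revealed 9 new [(0,1) (0,2) (0,3) (1,1) (1,2) (1,3) (2,1) (2,2) (2,3)] -> total=9
Click 2 (1,1) count=2: revealed 0 new [(none)] -> total=9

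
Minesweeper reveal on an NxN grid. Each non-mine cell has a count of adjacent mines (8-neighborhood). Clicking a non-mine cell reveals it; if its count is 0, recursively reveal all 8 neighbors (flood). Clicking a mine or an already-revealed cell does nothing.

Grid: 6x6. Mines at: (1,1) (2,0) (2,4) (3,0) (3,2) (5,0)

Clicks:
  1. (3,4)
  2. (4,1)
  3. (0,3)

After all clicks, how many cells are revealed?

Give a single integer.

Click 1 (3,4) count=1: revealed 1 new [(3,4)] -> total=1
Click 2 (4,1) count=3: revealed 1 new [(4,1)] -> total=2
Click 3 (0,3) count=0: revealed 8 new [(0,2) (0,3) (0,4) (0,5) (1,2) (1,3) (1,4) (1,5)] -> total=10

Answer: 10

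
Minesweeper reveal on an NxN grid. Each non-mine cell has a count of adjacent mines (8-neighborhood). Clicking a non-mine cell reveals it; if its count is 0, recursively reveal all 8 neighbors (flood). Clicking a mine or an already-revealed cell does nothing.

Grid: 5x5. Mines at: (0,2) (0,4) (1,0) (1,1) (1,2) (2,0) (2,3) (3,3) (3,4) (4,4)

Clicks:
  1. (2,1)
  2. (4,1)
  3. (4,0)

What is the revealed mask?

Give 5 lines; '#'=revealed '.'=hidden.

Answer: .....
.....
.#...
###..
###..

Derivation:
Click 1 (2,1) count=4: revealed 1 new [(2,1)] -> total=1
Click 2 (4,1) count=0: revealed 6 new [(3,0) (3,1) (3,2) (4,0) (4,1) (4,2)] -> total=7
Click 3 (4,0) count=0: revealed 0 new [(none)] -> total=7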